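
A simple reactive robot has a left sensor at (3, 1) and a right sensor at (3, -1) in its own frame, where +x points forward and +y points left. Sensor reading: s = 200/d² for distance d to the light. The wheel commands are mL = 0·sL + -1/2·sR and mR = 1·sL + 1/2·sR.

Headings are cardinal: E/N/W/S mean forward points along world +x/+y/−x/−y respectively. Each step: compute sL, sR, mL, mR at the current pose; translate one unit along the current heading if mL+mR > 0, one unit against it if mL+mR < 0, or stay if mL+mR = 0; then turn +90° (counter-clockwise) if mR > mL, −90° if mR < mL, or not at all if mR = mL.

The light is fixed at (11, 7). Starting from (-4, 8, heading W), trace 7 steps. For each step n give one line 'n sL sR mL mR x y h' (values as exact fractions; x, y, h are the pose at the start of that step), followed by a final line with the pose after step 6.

n=0: pose=(-4,8,W); sL=50/81, sR=25/41; mL=-25/82, mR=6125/6642; mL+mR=50/81 → advance +1; mR−mL=4075/3321 → turn +1·90°
n=1: pose=(-5,8,S); sL=200/229, sR=200/293; mL=-100/293, mR=81500/67097; mL+mR=200/229 → advance +1; mR−mL=104400/67097 → turn +1·90°
n=2: pose=(-5,7,E); sL=20/17, sR=20/17; mL=-10/17, mR=30/17; mL+mR=20/17 → advance +1; mR−mL=40/17 → turn +1·90°
n=3: pose=(-4,7,N); sL=40/53, sR=40/41; mL=-20/41, mR=2700/2173; mL+mR=40/53 → advance +1; mR−mL=3760/2173 → turn +1·90°
n=4: pose=(-4,8,W); sL=50/81, sR=25/41; mL=-25/82, mR=6125/6642; mL+mR=50/81 → advance +1; mR−mL=4075/3321 → turn +1·90°
n=5: pose=(-5,8,S); sL=200/229, sR=200/293; mL=-100/293, mR=81500/67097; mL+mR=200/229 → advance +1; mR−mL=104400/67097 → turn +1·90°
n=6: pose=(-5,7,E); sL=20/17, sR=20/17; mL=-10/17, mR=30/17; mL+mR=20/17 → advance +1; mR−mL=40/17 → turn +1·90°

0 50/81 25/41 -25/82 6125/6642 -4 8 W
1 200/229 200/293 -100/293 81500/67097 -5 8 S
2 20/17 20/17 -10/17 30/17 -5 7 E
3 40/53 40/41 -20/41 2700/2173 -4 7 N
4 50/81 25/41 -25/82 6125/6642 -4 8 W
5 200/229 200/293 -100/293 81500/67097 -5 8 S
6 20/17 20/17 -10/17 30/17 -5 7 E
final -4 7 N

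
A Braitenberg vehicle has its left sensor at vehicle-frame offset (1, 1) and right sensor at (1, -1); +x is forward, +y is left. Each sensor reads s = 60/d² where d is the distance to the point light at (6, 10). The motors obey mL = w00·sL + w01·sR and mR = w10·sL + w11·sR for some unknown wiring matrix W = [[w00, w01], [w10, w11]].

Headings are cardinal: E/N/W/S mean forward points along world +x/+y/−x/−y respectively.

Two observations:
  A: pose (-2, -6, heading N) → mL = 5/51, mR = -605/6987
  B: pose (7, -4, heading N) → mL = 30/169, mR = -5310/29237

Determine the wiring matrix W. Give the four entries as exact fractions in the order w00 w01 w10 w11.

1/2 0 -1 1/2

obs A: pose=(-2,-6,N) → sL=10/51, sR=30/137, mL=5/51, mR=-605/6987
obs B: pose=(7,-4,N) → sL=60/169, sR=60/173, mL=30/169, mR=-5310/29237
sensor matrix S = [[10/51, 30/137], [60/169, 60/173]]; det S = -663200/68092973
solve [mL_A; mL_B] = S·[w00; w01] and [mR_A; mR_B] = S·[w10; w11]:
  w00 = 1/2, w01 = 0, w10 = -1, w11 = 1/2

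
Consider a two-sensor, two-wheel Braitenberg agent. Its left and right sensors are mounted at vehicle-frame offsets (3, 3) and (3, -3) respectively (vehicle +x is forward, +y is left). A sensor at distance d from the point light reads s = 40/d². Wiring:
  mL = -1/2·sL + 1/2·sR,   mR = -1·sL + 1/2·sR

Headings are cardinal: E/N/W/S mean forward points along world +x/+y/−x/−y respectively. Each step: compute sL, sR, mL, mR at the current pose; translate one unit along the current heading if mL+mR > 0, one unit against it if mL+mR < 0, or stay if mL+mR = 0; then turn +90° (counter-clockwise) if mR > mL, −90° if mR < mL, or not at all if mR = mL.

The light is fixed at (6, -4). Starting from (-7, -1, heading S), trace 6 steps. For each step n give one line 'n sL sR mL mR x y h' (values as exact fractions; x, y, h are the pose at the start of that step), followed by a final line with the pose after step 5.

0 2/5 5/32 -39/320 -103/320 -7 -1 S
1 40/257 8/61 -192/15677 -1412/15677 -7 0 W
2 20/137 4/13 144/1781 14/1781 -6 0 N
3 8/29 8/17 48/493 -20/493 -6 1 E
4 10/17 1/5 -33/170 -83/170 -5 1 S
5 8/41 40/277 -288/11357 -1396/11357 -5 2 W
final -4 2 N

n=0: pose=(-7,-1,S); sL=2/5, sR=5/32; mL=-39/320, mR=-103/320; mL+mR=-71/160 → advance -1; mR−mL=-1/5 → turn -1·90°
n=1: pose=(-7,0,W); sL=40/257, sR=8/61; mL=-192/15677, mR=-1412/15677; mL+mR=-1604/15677 → advance -1; mR−mL=-20/257 → turn -1·90°
n=2: pose=(-6,0,N); sL=20/137, sR=4/13; mL=144/1781, mR=14/1781; mL+mR=158/1781 → advance +1; mR−mL=-10/137 → turn -1·90°
n=3: pose=(-6,1,E); sL=8/29, sR=8/17; mL=48/493, mR=-20/493; mL+mR=28/493 → advance +1; mR−mL=-4/29 → turn -1·90°
n=4: pose=(-5,1,S); sL=10/17, sR=1/5; mL=-33/170, mR=-83/170; mL+mR=-58/85 → advance -1; mR−mL=-5/17 → turn -1·90°
n=5: pose=(-5,2,W); sL=8/41, sR=40/277; mL=-288/11357, mR=-1396/11357; mL+mR=-1684/11357 → advance -1; mR−mL=-4/41 → turn -1·90°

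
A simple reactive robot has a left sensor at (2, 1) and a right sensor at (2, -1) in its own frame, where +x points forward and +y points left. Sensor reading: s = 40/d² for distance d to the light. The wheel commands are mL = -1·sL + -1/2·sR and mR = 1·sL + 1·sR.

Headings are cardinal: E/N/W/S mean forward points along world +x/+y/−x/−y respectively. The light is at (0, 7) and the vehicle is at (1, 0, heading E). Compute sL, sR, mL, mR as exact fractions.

left sensor world pos  = (3, 1); dL² = 45
right sensor world pos = (3, -1); dR² = 73
sL = 40/45 = 8/9
sR = 40/73 = 40/73
mL = -1·sL + -1/2·sR = -764/657
mR = 1·sL + 1·sR = 944/657

8/9 40/73 -764/657 944/657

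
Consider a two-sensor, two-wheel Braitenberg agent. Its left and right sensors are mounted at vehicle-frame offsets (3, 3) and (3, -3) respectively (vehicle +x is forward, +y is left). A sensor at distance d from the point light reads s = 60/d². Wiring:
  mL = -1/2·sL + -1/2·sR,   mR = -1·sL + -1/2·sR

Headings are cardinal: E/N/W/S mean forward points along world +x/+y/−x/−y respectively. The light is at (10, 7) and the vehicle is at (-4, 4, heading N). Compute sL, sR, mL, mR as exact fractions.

left sensor world pos  = (-7, 7); dL² = 289
right sensor world pos = (-1, 7); dR² = 121
sL = 60/289 = 60/289
sR = 60/121 = 60/121
mL = -1/2·sL + -1/2·sR = -12300/34969
mR = -1·sL + -1/2·sR = -15930/34969

60/289 60/121 -12300/34969 -15930/34969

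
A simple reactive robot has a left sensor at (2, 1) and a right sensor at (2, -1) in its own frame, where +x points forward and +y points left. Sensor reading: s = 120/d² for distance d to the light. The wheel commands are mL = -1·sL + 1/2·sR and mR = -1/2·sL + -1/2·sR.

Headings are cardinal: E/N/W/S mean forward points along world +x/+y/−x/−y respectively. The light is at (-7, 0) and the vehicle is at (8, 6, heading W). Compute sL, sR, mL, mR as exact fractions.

60/97 60/109 -3630/10573 -6180/10573

left sensor world pos  = (6, 5); dL² = 194
right sensor world pos = (6, 7); dR² = 218
sL = 120/194 = 60/97
sR = 120/218 = 60/109
mL = -1·sL + 1/2·sR = -3630/10573
mR = -1/2·sL + -1/2·sR = -6180/10573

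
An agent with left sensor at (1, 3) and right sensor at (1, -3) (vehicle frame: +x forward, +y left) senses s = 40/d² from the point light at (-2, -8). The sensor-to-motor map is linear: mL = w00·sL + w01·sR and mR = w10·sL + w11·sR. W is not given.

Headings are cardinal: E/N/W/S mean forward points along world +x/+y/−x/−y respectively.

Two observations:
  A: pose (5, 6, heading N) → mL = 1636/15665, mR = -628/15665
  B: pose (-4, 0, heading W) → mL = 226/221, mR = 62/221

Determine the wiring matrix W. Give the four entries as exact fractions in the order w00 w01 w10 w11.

obs A: pose=(5,6,N) → sL=40/241, sR=8/65, mL=1636/15665, mR=-628/15665
obs B: pose=(-4,0,W) → sL=20/17, sR=4/13, mL=226/221, mR=62/221
sensor matrix S = [[40/241, 8/65], [20/17, 4/13]]; det S = -384/4097
solve [mL_A; mL_B] = S·[w00; w01] and [mR_A; mR_B] = S·[w10; w11]:
  w00 = 1, w01 = -1/2, w10 = 1/2, w11 = -1

1 -1/2 1/2 -1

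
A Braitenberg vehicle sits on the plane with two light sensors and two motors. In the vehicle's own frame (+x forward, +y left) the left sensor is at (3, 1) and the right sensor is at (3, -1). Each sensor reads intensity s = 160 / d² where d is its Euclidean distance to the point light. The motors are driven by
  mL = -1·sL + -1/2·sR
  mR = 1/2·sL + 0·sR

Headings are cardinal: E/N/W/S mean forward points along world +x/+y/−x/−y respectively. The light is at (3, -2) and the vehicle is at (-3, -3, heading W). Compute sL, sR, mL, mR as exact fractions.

32/17 160/81 -3952/1377 16/17

left sensor world pos  = (-6, -4); dL² = 85
right sensor world pos = (-6, -2); dR² = 81
sL = 160/85 = 32/17
sR = 160/81 = 160/81
mL = -1·sL + -1/2·sR = -3952/1377
mR = 1/2·sL + 0·sR = 16/17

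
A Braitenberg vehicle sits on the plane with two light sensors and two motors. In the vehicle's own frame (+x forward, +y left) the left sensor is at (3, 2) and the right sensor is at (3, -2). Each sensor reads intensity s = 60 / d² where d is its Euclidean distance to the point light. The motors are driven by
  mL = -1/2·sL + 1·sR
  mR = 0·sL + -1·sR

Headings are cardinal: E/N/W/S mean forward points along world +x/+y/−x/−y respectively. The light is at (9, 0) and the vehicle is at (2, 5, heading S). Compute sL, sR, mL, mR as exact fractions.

60/29 12/17 -162/493 -12/17

left sensor world pos  = (4, 2); dL² = 29
right sensor world pos = (0, 2); dR² = 85
sL = 60/29 = 60/29
sR = 60/85 = 12/17
mL = -1/2·sL + 1·sR = -162/493
mR = 0·sL + -1·sR = -12/17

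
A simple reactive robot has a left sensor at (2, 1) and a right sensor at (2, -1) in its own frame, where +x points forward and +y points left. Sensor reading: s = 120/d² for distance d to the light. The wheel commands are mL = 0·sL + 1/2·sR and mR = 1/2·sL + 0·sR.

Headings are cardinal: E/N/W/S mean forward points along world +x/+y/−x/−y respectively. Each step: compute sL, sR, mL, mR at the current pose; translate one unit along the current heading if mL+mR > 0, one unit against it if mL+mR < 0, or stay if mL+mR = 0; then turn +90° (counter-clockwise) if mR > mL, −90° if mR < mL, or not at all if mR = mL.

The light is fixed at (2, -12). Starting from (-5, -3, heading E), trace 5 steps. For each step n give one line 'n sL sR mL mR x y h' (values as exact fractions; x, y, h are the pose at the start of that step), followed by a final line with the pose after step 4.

n=0: pose=(-5,-3,E); sL=24/25, sR=120/89; mL=60/89, mR=12/25; mL+mR=2568/2225 → advance +1; mR−mL=-432/2225 → turn -1·90°
n=1: pose=(-4,-3,S); sL=60/37, sR=60/49; mL=30/49, mR=30/37; mL+mR=2580/1813 → advance +1; mR−mL=360/1813 → turn +1·90°
n=2: pose=(-4,-4,E); sL=120/97, sR=24/13; mL=12/13, mR=60/97; mL+mR=1944/1261 → advance +1; mR−mL=-384/1261 → turn -1·90°
n=3: pose=(-3,-4,S); sL=30/13, sR=5/3; mL=5/6, mR=15/13; mL+mR=155/78 → advance +1; mR−mL=25/78 → turn +1·90°
n=4: pose=(-3,-5,E); sL=120/73, sR=8/3; mL=4/3, mR=60/73; mL+mR=472/219 → advance +1; mR−mL=-112/219 → turn -1·90°

0 24/25 120/89 60/89 12/25 -5 -3 E
1 60/37 60/49 30/49 30/37 -4 -3 S
2 120/97 24/13 12/13 60/97 -4 -4 E
3 30/13 5/3 5/6 15/13 -3 -4 S
4 120/73 8/3 4/3 60/73 -3 -5 E
final -2 -5 S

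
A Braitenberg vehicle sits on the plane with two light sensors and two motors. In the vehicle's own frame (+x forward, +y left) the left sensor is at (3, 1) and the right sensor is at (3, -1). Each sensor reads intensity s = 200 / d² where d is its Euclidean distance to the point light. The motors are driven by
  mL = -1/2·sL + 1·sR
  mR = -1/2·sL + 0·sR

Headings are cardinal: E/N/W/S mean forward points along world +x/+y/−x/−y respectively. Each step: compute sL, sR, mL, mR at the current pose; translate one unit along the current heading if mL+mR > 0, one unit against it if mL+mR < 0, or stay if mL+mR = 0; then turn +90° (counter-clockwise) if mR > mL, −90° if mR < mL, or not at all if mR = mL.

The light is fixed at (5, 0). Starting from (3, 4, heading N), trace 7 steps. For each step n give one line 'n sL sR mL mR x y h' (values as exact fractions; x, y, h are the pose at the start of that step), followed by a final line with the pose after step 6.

0 100/29 4 66/29 -50/29 3 4 N
1 200/37 200/17 5700/629 -100/37 3 5 E
2 50 25 0 -25 4 5 S
3 200/41 40/13 340/533 -100/41 4 6 W
4 100/41 100/41 50/41 -50/41 5 6 N
5 100/29 100/17 2050/493 -50/29 5 6 E
6 200/13 200/9 1700/117 -100/13 6 6 S
final 6 5 W

n=0: pose=(3,4,N); sL=100/29, sR=4; mL=66/29, mR=-50/29; mL+mR=16/29 → advance +1; mR−mL=-4 → turn -1·90°
n=1: pose=(3,5,E); sL=200/37, sR=200/17; mL=5700/629, mR=-100/37; mL+mR=4000/629 → advance +1; mR−mL=-200/17 → turn -1·90°
n=2: pose=(4,5,S); sL=50, sR=25; mL=0, mR=-25; mL+mR=-25 → advance -1; mR−mL=-25 → turn -1·90°
n=3: pose=(4,6,W); sL=200/41, sR=40/13; mL=340/533, mR=-100/41; mL+mR=-960/533 → advance -1; mR−mL=-40/13 → turn -1·90°
n=4: pose=(5,6,N); sL=100/41, sR=100/41; mL=50/41, mR=-50/41; mL+mR=0 → advance +0; mR−mL=-100/41 → turn -1·90°
n=5: pose=(5,6,E); sL=100/29, sR=100/17; mL=2050/493, mR=-50/29; mL+mR=1200/493 → advance +1; mR−mL=-100/17 → turn -1·90°
n=6: pose=(6,6,S); sL=200/13, sR=200/9; mL=1700/117, mR=-100/13; mL+mR=800/117 → advance +1; mR−mL=-200/9 → turn -1·90°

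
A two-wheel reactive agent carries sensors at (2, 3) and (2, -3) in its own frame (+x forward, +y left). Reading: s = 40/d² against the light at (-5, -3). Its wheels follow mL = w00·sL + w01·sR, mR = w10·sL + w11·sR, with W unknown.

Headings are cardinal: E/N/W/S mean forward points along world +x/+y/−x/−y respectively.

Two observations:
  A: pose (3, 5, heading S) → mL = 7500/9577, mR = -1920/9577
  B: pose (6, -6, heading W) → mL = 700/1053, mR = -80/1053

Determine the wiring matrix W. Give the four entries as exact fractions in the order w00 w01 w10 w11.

1/2 1 1/2 -1/2

obs A: pose=(3,5,S) → sL=40/157, sR=40/61, mL=7500/9577, mR=-1920/9577
obs B: pose=(6,-6,W) → sL=40/117, sR=40/81, mL=700/1053, mR=-80/1053
sensor matrix S = [[40/157, 40/61], [40/117, 40/81]]; det S = -992000/10084581
solve [mL_A; mL_B] = S·[w00; w01] and [mR_A; mR_B] = S·[w10; w11]:
  w00 = 1/2, w01 = 1, w10 = 1/2, w11 = -1/2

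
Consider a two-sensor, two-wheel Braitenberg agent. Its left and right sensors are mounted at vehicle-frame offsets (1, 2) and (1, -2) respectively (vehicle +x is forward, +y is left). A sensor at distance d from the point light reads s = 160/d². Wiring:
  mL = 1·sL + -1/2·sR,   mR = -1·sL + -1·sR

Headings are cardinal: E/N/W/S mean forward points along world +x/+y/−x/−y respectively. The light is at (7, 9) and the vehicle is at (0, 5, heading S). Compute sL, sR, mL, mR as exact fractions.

left sensor world pos  = (2, 4); dL² = 50
right sensor world pos = (-2, 4); dR² = 106
sL = 160/50 = 16/5
sR = 160/106 = 80/53
mL = 1·sL + -1/2·sR = 648/265
mR = -1·sL + -1·sR = -1248/265

16/5 80/53 648/265 -1248/265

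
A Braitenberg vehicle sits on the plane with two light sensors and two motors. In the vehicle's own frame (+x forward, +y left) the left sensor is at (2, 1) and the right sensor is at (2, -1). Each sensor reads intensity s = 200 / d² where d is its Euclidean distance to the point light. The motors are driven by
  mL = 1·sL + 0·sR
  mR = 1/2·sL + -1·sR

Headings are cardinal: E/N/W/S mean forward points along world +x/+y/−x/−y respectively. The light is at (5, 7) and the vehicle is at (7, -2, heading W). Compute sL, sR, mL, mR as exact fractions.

left sensor world pos  = (5, -3); dL² = 100
right sensor world pos = (5, -1); dR² = 64
sL = 200/100 = 2
sR = 200/64 = 25/8
mL = 1·sL + 0·sR = 2
mR = 1/2·sL + -1·sR = -17/8

2 25/8 2 -17/8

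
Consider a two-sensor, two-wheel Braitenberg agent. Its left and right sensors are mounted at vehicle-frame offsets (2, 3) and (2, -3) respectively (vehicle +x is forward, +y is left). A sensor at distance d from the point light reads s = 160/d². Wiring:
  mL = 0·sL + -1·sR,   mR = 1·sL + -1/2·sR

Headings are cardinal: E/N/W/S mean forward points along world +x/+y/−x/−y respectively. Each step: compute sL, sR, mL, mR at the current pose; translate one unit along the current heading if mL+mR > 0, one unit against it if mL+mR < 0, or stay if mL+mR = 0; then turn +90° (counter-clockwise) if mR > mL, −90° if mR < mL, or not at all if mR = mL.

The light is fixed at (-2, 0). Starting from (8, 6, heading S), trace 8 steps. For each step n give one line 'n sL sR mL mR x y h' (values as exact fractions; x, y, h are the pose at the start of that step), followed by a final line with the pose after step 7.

0 32/37 32/13 -32/13 -176/481 8 6 S
1 40/61 1 -1 19/122 8 7 E
2 160/117 32/45 -32/45 592/585 7 7 N
3 80/37 16/17 -16/17 1064/629 7 8 W
4 160/157 160/61 -160/61 -2800/9577 6 8 S
5 40/61 20/17 -20/17 70/1037 6 9 E
6 160/137 160/221 -160/221 24400/30277 5 9 N
7 80/37 80/97 -80/97 6280/3589 5 10 W
final 4 10 S

n=0: pose=(8,6,S); sL=32/37, sR=32/13; mL=-32/13, mR=-176/481; mL+mR=-1360/481 → advance -1; mR−mL=1008/481 → turn +1·90°
n=1: pose=(8,7,E); sL=40/61, sR=1; mL=-1, mR=19/122; mL+mR=-103/122 → advance -1; mR−mL=141/122 → turn +1·90°
n=2: pose=(7,7,N); sL=160/117, sR=32/45; mL=-32/45, mR=592/585; mL+mR=176/585 → advance +1; mR−mL=112/65 → turn +1·90°
n=3: pose=(7,8,W); sL=80/37, sR=16/17; mL=-16/17, mR=1064/629; mL+mR=472/629 → advance +1; mR−mL=1656/629 → turn +1·90°
n=4: pose=(6,8,S); sL=160/157, sR=160/61; mL=-160/61, mR=-2800/9577; mL+mR=-27920/9577 → advance -1; mR−mL=22320/9577 → turn +1·90°
n=5: pose=(6,9,E); sL=40/61, sR=20/17; mL=-20/17, mR=70/1037; mL+mR=-1150/1037 → advance -1; mR−mL=1290/1037 → turn +1·90°
n=6: pose=(5,9,N); sL=160/137, sR=160/221; mL=-160/221, mR=24400/30277; mL+mR=2480/30277 → advance +1; mR−mL=46320/30277 → turn +1·90°
n=7: pose=(5,10,W); sL=80/37, sR=80/97; mL=-80/97, mR=6280/3589; mL+mR=3320/3589 → advance +1; mR−mL=9240/3589 → turn +1·90°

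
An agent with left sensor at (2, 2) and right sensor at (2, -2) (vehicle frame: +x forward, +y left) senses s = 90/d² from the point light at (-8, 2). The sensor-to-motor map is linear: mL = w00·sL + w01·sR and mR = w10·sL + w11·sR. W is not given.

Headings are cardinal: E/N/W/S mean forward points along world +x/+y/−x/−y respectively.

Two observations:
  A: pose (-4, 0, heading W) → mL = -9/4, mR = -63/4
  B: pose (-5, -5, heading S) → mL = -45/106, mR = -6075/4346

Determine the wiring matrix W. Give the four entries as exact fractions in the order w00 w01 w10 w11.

-1/2 0 -1 -1/2

obs A: pose=(-4,0,W) → sL=9/2, sR=45/2, mL=-9/4, mR=-63/4
obs B: pose=(-5,-5,S) → sL=45/53, sR=45/41, mL=-45/106, mR=-6075/4346
sensor matrix S = [[9/2, 45/2], [45/53, 45/41]]; det S = -30780/2173
solve [mL_A; mL_B] = S·[w00; w01] and [mR_A; mR_B] = S·[w10; w11]:
  w00 = -1/2, w01 = 0, w10 = -1, w11 = -1/2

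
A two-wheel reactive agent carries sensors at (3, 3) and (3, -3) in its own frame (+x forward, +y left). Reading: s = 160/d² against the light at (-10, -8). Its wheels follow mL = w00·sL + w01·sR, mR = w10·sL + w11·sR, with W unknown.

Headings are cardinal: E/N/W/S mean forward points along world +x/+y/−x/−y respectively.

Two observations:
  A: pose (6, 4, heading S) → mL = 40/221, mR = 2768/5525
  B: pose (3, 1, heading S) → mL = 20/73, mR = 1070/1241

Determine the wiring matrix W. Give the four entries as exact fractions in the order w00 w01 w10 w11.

1/2 0 1/2 1/2

obs A: pose=(6,4,S) → sL=80/221, sR=16/25, mL=40/221, mR=2768/5525
obs B: pose=(3,1,S) → sL=40/73, sR=20/17, mL=20/73, mR=1070/1241
sensor matrix S = [[80/221, 16/25], [40/73, 20/17]]; det S = 103104/1371305
solve [mL_A; mL_B] = S·[w00; w01] and [mR_A; mR_B] = S·[w10; w11]:
  w00 = 1/2, w01 = 0, w10 = 1/2, w11 = 1/2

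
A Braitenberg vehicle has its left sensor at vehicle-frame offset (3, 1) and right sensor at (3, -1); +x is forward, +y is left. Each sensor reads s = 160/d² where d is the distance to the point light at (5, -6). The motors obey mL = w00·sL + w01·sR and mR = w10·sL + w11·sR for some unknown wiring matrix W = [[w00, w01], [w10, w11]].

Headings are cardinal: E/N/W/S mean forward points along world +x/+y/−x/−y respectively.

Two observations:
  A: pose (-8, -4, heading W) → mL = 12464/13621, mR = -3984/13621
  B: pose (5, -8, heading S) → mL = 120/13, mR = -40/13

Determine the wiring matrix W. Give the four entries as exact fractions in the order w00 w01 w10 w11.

obs A: pose=(-8,-4,W) → sL=160/257, sR=32/53, mL=12464/13621, mR=-3984/13621
obs B: pose=(5,-8,S) → sL=80/13, sR=80/13, mL=120/13, mR=-40/13
sensor matrix S = [[160/257, 32/53], [80/13, 80/13]]; det S = 20480/177073
solve [mL_A; mL_B] = S·[w00; w01] and [mR_A; mR_B] = S·[w10; w11]:
  w00 = 1/2, w01 = 1, w10 = 1/2, w11 = -1

1/2 1 1/2 -1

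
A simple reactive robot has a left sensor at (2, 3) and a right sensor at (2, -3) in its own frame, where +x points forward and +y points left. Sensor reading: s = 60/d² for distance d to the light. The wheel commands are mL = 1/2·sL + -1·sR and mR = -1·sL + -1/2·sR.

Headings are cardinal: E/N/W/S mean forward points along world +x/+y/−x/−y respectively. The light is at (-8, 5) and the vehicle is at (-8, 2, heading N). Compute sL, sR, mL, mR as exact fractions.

left sensor world pos  = (-11, 4); dL² = 10
right sensor world pos = (-5, 4); dR² = 10
sL = 60/10 = 6
sR = 60/10 = 6
mL = 1/2·sL + -1·sR = -3
mR = -1·sL + -1/2·sR = -9

6 6 -3 -9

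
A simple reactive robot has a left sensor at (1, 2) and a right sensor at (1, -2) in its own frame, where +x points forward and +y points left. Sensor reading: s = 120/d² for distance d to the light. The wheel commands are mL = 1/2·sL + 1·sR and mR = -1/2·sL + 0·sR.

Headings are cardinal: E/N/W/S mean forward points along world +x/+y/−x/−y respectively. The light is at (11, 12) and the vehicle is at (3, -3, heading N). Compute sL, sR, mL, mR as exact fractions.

15/37 15/29 1545/2146 -15/74

left sensor world pos  = (1, -2); dL² = 296
right sensor world pos = (5, -2); dR² = 232
sL = 120/296 = 15/37
sR = 120/232 = 15/29
mL = 1/2·sL + 1·sR = 1545/2146
mR = -1/2·sL + 0·sR = -15/74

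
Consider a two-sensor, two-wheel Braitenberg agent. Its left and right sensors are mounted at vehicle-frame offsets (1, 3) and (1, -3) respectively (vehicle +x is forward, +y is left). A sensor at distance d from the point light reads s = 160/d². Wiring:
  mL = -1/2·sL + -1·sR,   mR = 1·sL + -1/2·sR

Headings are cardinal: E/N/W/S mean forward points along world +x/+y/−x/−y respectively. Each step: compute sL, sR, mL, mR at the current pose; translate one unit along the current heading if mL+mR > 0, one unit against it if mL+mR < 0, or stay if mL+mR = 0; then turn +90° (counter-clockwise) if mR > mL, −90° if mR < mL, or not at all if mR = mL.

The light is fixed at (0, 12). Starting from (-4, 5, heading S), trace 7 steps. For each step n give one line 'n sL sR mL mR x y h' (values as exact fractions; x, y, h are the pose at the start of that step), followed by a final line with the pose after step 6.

0 32/13 160/113 -3888/1469 2576/1469 -4 5 S
1 80/9 16/9 -56/9 8 -4 6 E
2 160/61 32/5 -2352/305 -176/305 -3 6 N
3 40/29 5 -165/29 -65/58 -3 5 W
4 32/13 160/89 -3504/1157 1808/1157 -2 5 S
5 16 80/41 -408/41 616/41 -2 6 E
6 160/41 160/29 -8880/1189 1360/1189 -1 6 N
final -1 5 W

n=0: pose=(-4,5,S); sL=32/13, sR=160/113; mL=-3888/1469, mR=2576/1469; mL+mR=-1312/1469 → advance -1; mR−mL=6464/1469 → turn +1·90°
n=1: pose=(-4,6,E); sL=80/9, sR=16/9; mL=-56/9, mR=8; mL+mR=16/9 → advance +1; mR−mL=128/9 → turn +1·90°
n=2: pose=(-3,6,N); sL=160/61, sR=32/5; mL=-2352/305, mR=-176/305; mL+mR=-2528/305 → advance -1; mR−mL=2176/305 → turn +1·90°
n=3: pose=(-3,5,W); sL=40/29, sR=5; mL=-165/29, mR=-65/58; mL+mR=-395/58 → advance -1; mR−mL=265/58 → turn +1·90°
n=4: pose=(-2,5,S); sL=32/13, sR=160/89; mL=-3504/1157, mR=1808/1157; mL+mR=-1696/1157 → advance -1; mR−mL=5312/1157 → turn +1·90°
n=5: pose=(-2,6,E); sL=16, sR=80/41; mL=-408/41, mR=616/41; mL+mR=208/41 → advance +1; mR−mL=1024/41 → turn +1·90°
n=6: pose=(-1,6,N); sL=160/41, sR=160/29; mL=-8880/1189, mR=1360/1189; mL+mR=-7520/1189 → advance -1; mR−mL=10240/1189 → turn +1·90°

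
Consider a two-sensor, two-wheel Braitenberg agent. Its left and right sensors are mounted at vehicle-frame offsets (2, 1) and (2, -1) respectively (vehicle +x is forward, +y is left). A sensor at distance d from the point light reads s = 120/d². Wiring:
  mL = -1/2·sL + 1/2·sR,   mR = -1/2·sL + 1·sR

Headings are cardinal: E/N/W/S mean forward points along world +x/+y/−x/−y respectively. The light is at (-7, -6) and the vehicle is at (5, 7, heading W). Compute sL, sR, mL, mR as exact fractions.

left sensor world pos  = (3, 6); dL² = 244
right sensor world pos = (3, 8); dR² = 296
sL = 120/244 = 30/61
sR = 120/296 = 15/37
mL = -1/2·sL + 1/2·sR = -195/4514
mR = -1/2·sL + 1·sR = 360/2257

30/61 15/37 -195/4514 360/2257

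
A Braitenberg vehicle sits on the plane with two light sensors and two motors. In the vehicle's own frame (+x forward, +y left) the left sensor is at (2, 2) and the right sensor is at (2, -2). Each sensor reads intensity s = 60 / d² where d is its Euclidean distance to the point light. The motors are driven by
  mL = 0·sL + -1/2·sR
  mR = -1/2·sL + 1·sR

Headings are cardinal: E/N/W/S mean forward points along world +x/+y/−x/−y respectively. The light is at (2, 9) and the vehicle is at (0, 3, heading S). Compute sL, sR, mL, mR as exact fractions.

left sensor world pos  = (2, 1); dL² = 64
right sensor world pos = (-2, 1); dR² = 80
sL = 60/64 = 15/16
sR = 60/80 = 3/4
mL = 0·sL + -1/2·sR = -3/8
mR = -1/2·sL + 1·sR = 9/32

15/16 3/4 -3/8 9/32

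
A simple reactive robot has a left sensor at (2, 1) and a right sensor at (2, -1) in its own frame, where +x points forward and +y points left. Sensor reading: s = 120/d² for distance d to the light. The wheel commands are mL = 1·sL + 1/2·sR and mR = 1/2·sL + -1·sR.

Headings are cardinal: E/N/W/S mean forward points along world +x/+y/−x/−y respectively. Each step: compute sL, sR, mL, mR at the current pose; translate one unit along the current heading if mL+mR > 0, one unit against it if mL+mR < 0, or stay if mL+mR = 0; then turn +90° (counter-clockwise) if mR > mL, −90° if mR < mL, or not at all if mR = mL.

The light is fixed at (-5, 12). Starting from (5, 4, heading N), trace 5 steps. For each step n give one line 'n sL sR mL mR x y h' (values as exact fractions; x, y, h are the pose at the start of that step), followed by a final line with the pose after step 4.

0 40/39 120/157 8620/6123 -1540/6123 5 4 N
1 2/3 15/26 149/156 -19/78 5 5 E
2 8/15 120/181 2348/2715 -1076/2715 6 5 S
3 20/27 12/13 422/351 -194/351 6 4 W
4 40/39 120/157 8620/6123 -1540/6123 5 4 N
final 5 5 E

n=0: pose=(5,4,N); sL=40/39, sR=120/157; mL=8620/6123, mR=-1540/6123; mL+mR=2360/2041 → advance +1; mR−mL=-10160/6123 → turn -1·90°
n=1: pose=(5,5,E); sL=2/3, sR=15/26; mL=149/156, mR=-19/78; mL+mR=37/52 → advance +1; mR−mL=-187/156 → turn -1·90°
n=2: pose=(6,5,S); sL=8/15, sR=120/181; mL=2348/2715, mR=-1076/2715; mL+mR=424/905 → advance +1; mR−mL=-3424/2715 → turn -1·90°
n=3: pose=(6,4,W); sL=20/27, sR=12/13; mL=422/351, mR=-194/351; mL+mR=76/117 → advance +1; mR−mL=-616/351 → turn -1·90°
n=4: pose=(5,4,N); sL=40/39, sR=120/157; mL=8620/6123, mR=-1540/6123; mL+mR=2360/2041 → advance +1; mR−mL=-10160/6123 → turn -1·90°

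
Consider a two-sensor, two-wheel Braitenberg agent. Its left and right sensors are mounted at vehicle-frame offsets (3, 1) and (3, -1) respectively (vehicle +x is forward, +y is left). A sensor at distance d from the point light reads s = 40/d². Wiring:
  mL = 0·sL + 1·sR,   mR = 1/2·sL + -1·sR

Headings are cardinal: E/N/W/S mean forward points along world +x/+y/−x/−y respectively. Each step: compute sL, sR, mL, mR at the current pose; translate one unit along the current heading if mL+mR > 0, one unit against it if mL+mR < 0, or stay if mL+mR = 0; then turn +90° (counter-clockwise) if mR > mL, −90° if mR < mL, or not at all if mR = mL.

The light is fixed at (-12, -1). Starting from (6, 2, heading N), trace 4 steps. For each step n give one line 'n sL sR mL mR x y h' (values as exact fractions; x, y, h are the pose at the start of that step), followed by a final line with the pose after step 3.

n=0: pose=(6,2,N); sL=8/65, sR=40/397; mL=40/397, mR=-1012/25805; mL+mR=4/65 → advance +1; mR−mL=-3612/25805 → turn -1·90°
n=1: pose=(6,3,E); sL=20/233, sR=4/45; mL=4/45, mR=-482/10485; mL+mR=10/233 → advance +1; mR−mL=-1414/10485 → turn -1·90°
n=2: pose=(7,3,S); sL=40/401, sR=8/65; mL=8/65, mR=-1908/26065; mL+mR=20/401 → advance +1; mR−mL=-5116/26065 → turn -1·90°
n=3: pose=(7,2,W); sL=2/13, sR=5/34; mL=5/34, mR=-31/442; mL+mR=1/13 → advance +1; mR−mL=-48/221 → turn -1·90°

0 8/65 40/397 40/397 -1012/25805 6 2 N
1 20/233 4/45 4/45 -482/10485 6 3 E
2 40/401 8/65 8/65 -1908/26065 7 3 S
3 2/13 5/34 5/34 -31/442 7 2 W
final 6 2 N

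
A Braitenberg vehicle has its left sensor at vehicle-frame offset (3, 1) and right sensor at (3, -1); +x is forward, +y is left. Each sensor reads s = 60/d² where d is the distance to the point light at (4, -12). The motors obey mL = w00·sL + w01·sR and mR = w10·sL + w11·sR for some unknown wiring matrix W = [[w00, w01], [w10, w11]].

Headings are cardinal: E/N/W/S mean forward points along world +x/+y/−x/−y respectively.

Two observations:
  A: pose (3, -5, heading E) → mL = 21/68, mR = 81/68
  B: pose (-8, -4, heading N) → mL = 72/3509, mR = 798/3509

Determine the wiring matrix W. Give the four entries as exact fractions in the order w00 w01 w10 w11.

obs A: pose=(3,-5,E) → sL=15/17, sR=3/2, mL=21/68, mR=81/68
obs B: pose=(-8,-4,N) → sL=6/29, sR=30/121, mL=72/3509, mR=798/3509
sensor matrix S = [[15/17, 3/2], [6/29, 30/121]]; det S = -5463/59653
solve [mL_A; mL_B] = S·[w00; w01] and [mR_A; mR_B] = S·[w10; w11]:
  w00 = -1/2, w01 = 1/2, w10 = 1/2, w11 = 1/2

-1/2 1/2 1/2 1/2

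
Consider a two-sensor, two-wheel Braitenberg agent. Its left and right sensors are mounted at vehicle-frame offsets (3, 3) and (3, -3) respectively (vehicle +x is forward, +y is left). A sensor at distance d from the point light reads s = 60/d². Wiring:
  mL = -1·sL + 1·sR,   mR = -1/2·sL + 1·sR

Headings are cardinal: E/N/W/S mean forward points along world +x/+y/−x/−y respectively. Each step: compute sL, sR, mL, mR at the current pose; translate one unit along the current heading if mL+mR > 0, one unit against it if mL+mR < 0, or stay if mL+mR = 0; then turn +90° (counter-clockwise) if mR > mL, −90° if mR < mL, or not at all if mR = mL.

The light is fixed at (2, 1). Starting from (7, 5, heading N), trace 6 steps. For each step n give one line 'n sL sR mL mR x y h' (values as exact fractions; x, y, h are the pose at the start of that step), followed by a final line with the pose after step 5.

0 60/53 60/113 -3600/5989 -210/5989 7 5 N
1 15 3/2 -27/2 -6 7 4 W
2 20/27 20/3 160/27 170/27 8 4 S
3 30/53 30/41 360/2173 975/2173 8 3 E
4 60/41 12/25 -1008/1025 -258/1025 9 3 N
5 3 15/8 -9/8 3/8 9 2 W
final 10 2 S

n=0: pose=(7,5,N); sL=60/53, sR=60/113; mL=-3600/5989, mR=-210/5989; mL+mR=-3810/5989 → advance -1; mR−mL=30/53 → turn +1·90°
n=1: pose=(7,4,W); sL=15, sR=3/2; mL=-27/2, mR=-6; mL+mR=-39/2 → advance -1; mR−mL=15/2 → turn +1·90°
n=2: pose=(8,4,S); sL=20/27, sR=20/3; mL=160/27, mR=170/27; mL+mR=110/9 → advance +1; mR−mL=10/27 → turn +1·90°
n=3: pose=(8,3,E); sL=30/53, sR=30/41; mL=360/2173, mR=975/2173; mL+mR=1335/2173 → advance +1; mR−mL=15/53 → turn +1·90°
n=4: pose=(9,3,N); sL=60/41, sR=12/25; mL=-1008/1025, mR=-258/1025; mL+mR=-1266/1025 → advance -1; mR−mL=30/41 → turn +1·90°
n=5: pose=(9,2,W); sL=3, sR=15/8; mL=-9/8, mR=3/8; mL+mR=-3/4 → advance -1; mR−mL=3/2 → turn +1·90°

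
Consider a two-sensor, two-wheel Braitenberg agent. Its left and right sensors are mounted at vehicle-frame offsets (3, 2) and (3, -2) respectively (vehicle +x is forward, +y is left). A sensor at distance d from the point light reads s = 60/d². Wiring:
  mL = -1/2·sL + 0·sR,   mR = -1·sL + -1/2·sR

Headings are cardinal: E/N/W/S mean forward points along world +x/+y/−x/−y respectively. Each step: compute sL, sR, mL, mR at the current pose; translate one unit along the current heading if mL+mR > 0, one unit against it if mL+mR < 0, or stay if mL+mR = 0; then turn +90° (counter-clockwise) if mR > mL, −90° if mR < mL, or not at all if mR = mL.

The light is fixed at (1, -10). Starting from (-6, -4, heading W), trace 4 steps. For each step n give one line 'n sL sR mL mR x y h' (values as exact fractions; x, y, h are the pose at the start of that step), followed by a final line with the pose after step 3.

n=0: pose=(-6,-4,W); sL=15/29, sR=15/41; mL=-15/58, mR=-1665/2378; mL+mR=-1140/1189 → advance -1; mR−mL=-525/1189 → turn -1·90°
n=1: pose=(-5,-4,N); sL=12/29, sR=60/97; mL=-6/29, mR=-2034/2813; mL+mR=-2616/2813 → advance -1; mR−mL=-1452/2813 → turn -1·90°
n=2: pose=(-5,-5,E); sL=30/29, sR=10/3; mL=-15/29, mR=-235/87; mL+mR=-280/87 → advance -1; mR−mL=-190/87 → turn -1·90°
n=3: pose=(-6,-5,S); sL=60/29, sR=12/17; mL=-30/29, mR=-1194/493; mL+mR=-1704/493 → advance -1; mR−mL=-684/493 → turn -1·90°

0 15/29 15/41 -15/58 -1665/2378 -6 -4 W
1 12/29 60/97 -6/29 -2034/2813 -5 -4 N
2 30/29 10/3 -15/29 -235/87 -5 -5 E
3 60/29 12/17 -30/29 -1194/493 -6 -5 S
final -6 -4 W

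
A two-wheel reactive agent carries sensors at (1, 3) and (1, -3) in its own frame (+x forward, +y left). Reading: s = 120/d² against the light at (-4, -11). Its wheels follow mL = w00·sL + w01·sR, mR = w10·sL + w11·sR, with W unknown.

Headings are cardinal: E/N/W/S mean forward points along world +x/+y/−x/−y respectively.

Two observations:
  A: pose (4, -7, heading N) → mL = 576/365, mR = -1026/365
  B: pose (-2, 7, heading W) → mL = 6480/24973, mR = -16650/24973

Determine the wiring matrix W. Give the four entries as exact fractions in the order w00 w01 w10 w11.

obs A: pose=(4,-7,N) → sL=12/5, sR=60/73, mL=576/365, mR=-1026/365
obs B: pose=(-2,7,W) → sL=60/113, sR=60/221, mL=6480/24973, mR=-16650/24973
sensor matrix S = [[12/5, 60/73], [60/113, 60/221]]; det S = 392256/1823029
solve [mL_A; mL_B] = S·[w00; w01] and [mR_A; mR_B] = S·[w10; w11]:
  w00 = 1, w01 = -1, w10 = -1, w11 = -1/2

1 -1 -1 -1/2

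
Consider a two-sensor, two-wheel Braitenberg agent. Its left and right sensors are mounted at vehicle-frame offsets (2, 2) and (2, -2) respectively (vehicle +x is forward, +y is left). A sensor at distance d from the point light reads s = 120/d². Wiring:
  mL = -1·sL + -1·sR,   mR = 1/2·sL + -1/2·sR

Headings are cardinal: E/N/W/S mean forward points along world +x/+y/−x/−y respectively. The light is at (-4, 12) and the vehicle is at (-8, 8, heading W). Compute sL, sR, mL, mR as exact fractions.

left sensor world pos  = (-10, 6); dL² = 72
right sensor world pos = (-10, 10); dR² = 40
sL = 120/72 = 5/3
sR = 120/40 = 3
mL = -1·sL + -1·sR = -14/3
mR = 1/2·sL + -1/2·sR = -2/3

5/3 3 -14/3 -2/3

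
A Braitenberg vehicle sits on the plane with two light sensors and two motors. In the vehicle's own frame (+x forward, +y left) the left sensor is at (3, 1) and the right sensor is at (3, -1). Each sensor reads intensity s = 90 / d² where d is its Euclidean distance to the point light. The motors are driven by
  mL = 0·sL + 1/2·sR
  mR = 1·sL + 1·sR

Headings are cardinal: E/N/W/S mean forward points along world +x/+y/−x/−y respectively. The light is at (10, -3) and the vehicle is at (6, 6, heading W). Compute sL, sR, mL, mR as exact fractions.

90/113 90/149 45/149 23580/16837

left sensor world pos  = (3, 5); dL² = 113
right sensor world pos = (3, 7); dR² = 149
sL = 90/113 = 90/113
sR = 90/149 = 90/149
mL = 0·sL + 1/2·sR = 45/149
mR = 1·sL + 1·sR = 23580/16837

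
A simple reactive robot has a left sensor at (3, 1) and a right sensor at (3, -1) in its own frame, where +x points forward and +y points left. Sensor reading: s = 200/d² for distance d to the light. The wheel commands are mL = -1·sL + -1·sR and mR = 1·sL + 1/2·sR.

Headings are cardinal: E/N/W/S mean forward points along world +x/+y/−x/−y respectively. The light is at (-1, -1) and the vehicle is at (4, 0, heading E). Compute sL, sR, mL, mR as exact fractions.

50/17 25/8 -825/136 1225/272

left sensor world pos  = (7, 1); dL² = 68
right sensor world pos = (7, -1); dR² = 64
sL = 200/68 = 50/17
sR = 200/64 = 25/8
mL = -1·sL + -1·sR = -825/136
mR = 1·sL + 1/2·sR = 1225/272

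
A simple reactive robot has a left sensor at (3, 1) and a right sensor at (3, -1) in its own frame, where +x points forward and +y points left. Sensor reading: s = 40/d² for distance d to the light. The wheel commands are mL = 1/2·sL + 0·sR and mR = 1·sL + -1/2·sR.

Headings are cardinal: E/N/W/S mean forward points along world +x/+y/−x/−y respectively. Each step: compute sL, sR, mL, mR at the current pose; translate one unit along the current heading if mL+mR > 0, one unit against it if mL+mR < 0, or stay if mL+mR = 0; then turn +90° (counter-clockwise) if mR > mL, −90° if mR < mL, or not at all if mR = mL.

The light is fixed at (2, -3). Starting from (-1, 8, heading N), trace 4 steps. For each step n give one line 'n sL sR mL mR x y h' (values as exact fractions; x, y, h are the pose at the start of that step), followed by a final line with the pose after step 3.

0 10/53 1/5 5/53 47/530 -1 8 N
1 40/169 40/121 20/169 1460/20449 -1 9 E
2 20/41 4/9 10/41 98/369 0 9 S
3 8/29 40/101 4/29 228/2929 0 8 E
final 1 8 S

n=0: pose=(-1,8,N); sL=10/53, sR=1/5; mL=5/53, mR=47/530; mL+mR=97/530 → advance +1; mR−mL=-3/530 → turn -1·90°
n=1: pose=(-1,9,E); sL=40/169, sR=40/121; mL=20/169, mR=1460/20449; mL+mR=3880/20449 → advance +1; mR−mL=-960/20449 → turn -1·90°
n=2: pose=(0,9,S); sL=20/41, sR=4/9; mL=10/41, mR=98/369; mL+mR=188/369 → advance +1; mR−mL=8/369 → turn +1·90°
n=3: pose=(0,8,E); sL=8/29, sR=40/101; mL=4/29, mR=228/2929; mL+mR=632/2929 → advance +1; mR−mL=-176/2929 → turn -1·90°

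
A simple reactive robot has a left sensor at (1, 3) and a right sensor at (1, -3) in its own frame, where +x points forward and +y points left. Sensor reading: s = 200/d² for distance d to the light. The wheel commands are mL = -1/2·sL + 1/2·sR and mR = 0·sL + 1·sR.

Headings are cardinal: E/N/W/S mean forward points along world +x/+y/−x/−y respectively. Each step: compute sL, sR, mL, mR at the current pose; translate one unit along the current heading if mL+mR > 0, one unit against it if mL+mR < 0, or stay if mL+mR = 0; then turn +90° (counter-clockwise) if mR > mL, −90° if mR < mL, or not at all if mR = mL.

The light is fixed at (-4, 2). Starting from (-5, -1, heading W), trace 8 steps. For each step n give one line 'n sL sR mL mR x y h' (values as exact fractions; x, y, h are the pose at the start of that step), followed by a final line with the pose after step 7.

0 5 50 45/2 50 -5 -1 W
1 200/17 200/41 -2400/697 200/41 -6 -1 S
2 100 4 -48 4 -6 -2 E
3 40/9 200/9 80/9 200/9 -7 -2 N
4 50/13 25/2 225/52 25/2 -7 -1 W
5 200/17 40/13 -960/221 40/13 -8 -1 S
6 20 100/17 -120/17 100/17 -8 0 E
7 40/13 40 240/13 40 -9 0 N
final -9 1 W

n=0: pose=(-5,-1,W); sL=5, sR=50; mL=45/2, mR=50; mL+mR=145/2 → advance +1; mR−mL=55/2 → turn +1·90°
n=1: pose=(-6,-1,S); sL=200/17, sR=200/41; mL=-2400/697, mR=200/41; mL+mR=1000/697 → advance +1; mR−mL=5800/697 → turn +1·90°
n=2: pose=(-6,-2,E); sL=100, sR=4; mL=-48, mR=4; mL+mR=-44 → advance -1; mR−mL=52 → turn +1·90°
n=3: pose=(-7,-2,N); sL=40/9, sR=200/9; mL=80/9, mR=200/9; mL+mR=280/9 → advance +1; mR−mL=40/3 → turn +1·90°
n=4: pose=(-7,-1,W); sL=50/13, sR=25/2; mL=225/52, mR=25/2; mL+mR=875/52 → advance +1; mR−mL=425/52 → turn +1·90°
n=5: pose=(-8,-1,S); sL=200/17, sR=40/13; mL=-960/221, mR=40/13; mL+mR=-280/221 → advance -1; mR−mL=1640/221 → turn +1·90°
n=6: pose=(-8,0,E); sL=20, sR=100/17; mL=-120/17, mR=100/17; mL+mR=-20/17 → advance -1; mR−mL=220/17 → turn +1·90°
n=7: pose=(-9,0,N); sL=40/13, sR=40; mL=240/13, mR=40; mL+mR=760/13 → advance +1; mR−mL=280/13 → turn +1·90°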